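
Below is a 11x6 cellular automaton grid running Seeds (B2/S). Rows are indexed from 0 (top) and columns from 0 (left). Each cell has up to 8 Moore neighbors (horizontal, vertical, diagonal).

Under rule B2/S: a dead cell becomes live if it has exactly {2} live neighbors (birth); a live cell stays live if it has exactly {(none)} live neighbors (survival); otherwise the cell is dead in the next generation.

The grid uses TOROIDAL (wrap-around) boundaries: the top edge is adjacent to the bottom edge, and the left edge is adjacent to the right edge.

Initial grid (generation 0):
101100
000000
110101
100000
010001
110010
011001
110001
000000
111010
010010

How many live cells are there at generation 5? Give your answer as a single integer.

Simulating step by step:
Generation 0 (given above): 25 live cells
Generation 1: 11 live cells
000011
000000
001010
000000
001010
000100
000100
000010
000110
000000
000000
Generation 2: 13 live cells
000000
000000
000100
011011
000000
000000
001000
001001
000001
000110
000011
Generation 3: 21 live cells
000011
000000
110001
100000
111111
000000
010100
110110
101000
100000
000000
Generation 4: 6 live cells
000000
010000
000000
000000
000000
000000
000001
000000
000010
000001
100010
Generation 5: 8 live cells
110001
000000
000000
000000
000000
000000
000000
000011
000001
100100
000000
Population at generation 5: 8

Answer: 8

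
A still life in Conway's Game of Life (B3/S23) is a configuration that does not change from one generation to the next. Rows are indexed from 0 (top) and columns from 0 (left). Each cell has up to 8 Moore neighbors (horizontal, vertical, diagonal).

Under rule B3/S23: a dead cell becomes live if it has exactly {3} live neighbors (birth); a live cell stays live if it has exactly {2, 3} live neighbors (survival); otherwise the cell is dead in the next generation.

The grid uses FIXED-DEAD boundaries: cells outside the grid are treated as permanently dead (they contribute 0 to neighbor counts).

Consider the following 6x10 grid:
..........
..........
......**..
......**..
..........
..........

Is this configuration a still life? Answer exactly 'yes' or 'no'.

Compute generation 1 and compare to generation 0 (given above):
Generation 1:
..........
..........
......**..
......**..
..........
..........
The grids are IDENTICAL -> still life.

Answer: yes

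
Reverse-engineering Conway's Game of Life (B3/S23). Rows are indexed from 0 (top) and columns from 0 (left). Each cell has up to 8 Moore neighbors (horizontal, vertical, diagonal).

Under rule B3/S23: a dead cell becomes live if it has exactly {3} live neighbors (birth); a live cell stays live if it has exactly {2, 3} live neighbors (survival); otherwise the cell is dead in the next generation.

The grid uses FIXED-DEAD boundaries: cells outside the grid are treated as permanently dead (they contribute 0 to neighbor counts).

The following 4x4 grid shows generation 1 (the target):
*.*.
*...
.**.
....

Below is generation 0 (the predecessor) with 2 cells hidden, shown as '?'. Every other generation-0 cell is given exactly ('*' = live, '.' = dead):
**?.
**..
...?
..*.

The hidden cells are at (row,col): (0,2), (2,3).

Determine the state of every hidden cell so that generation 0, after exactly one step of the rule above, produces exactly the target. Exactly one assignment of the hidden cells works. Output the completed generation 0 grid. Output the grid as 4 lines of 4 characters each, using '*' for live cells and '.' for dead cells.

Answer: ***.
**..
...*
..*.

Derivation:
Hidden generation-0 cells (in order): (0,2), (2,3).
A hidden cell only influences target cells in its own 3x3 neighborhood. Try each of the 2^2 = 4 assignments, step the completed generation 0 forward once under B3/S23, and compare with the target:
  (0,2)=. (2,3)=. -> step gives (0,1)='*' but target has '.' -> reject
  (0,2)=. (2,3)=* -> step gives (0,1)='*' but target has '.' -> reject
  (0,2)=* (2,3)=. -> step gives (1,2)='*' but target has '.' -> reject
  (0,2)=* (2,3)=* -> step reproduces the target at every cell -> ACCEPT
Unique solution: (0,2)=live, (2,3)=live.
Check: live-neighbor counts of every cell in the completed generation 0:
3421
3442
2331
0112
Applying B3/S23 to generation 0 with these counts gives:
*.*.
*...
.**.
....
which matches the target exactly.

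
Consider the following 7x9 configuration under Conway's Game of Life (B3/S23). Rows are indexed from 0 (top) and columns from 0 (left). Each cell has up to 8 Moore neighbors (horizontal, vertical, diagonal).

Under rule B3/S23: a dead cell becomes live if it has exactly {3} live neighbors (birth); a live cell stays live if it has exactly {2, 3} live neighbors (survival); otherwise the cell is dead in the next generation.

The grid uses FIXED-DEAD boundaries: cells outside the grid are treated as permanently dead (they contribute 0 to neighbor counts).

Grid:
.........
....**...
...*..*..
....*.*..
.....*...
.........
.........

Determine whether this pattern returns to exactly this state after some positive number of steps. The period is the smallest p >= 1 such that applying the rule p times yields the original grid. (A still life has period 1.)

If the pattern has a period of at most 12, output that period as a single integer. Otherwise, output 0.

Answer: 1

Derivation:
Simulating and comparing each generation to the original:
Gen 0 (original, given above): 7 live cells
Gen 1: 7 live cells, MATCHES original -> period = 1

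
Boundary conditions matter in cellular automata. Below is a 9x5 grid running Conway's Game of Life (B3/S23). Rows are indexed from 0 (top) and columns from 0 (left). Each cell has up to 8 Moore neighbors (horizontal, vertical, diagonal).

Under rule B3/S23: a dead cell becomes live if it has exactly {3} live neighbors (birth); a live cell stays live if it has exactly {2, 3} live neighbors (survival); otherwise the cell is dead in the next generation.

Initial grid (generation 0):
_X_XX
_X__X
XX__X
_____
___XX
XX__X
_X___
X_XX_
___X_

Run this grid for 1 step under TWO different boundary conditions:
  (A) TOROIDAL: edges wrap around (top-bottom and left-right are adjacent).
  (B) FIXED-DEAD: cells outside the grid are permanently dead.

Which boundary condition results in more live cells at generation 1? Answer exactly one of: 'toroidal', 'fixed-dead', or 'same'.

Answer: fixed-dead

Derivation:
Under TOROIDAL boundary, generation 1:
___XX
_X___
_X__X
___X_
___XX
_XXXX
___X_
_XXXX
XX___
Population = 19

Under FIXED-DEAD boundary, generation 1:
__XXX
_X__X
XX___
___XX
___XX
XXXXX
___X_
_XXX_
__XX_
Population = 22

Comparison: toroidal=19, fixed-dead=22 -> fixed-dead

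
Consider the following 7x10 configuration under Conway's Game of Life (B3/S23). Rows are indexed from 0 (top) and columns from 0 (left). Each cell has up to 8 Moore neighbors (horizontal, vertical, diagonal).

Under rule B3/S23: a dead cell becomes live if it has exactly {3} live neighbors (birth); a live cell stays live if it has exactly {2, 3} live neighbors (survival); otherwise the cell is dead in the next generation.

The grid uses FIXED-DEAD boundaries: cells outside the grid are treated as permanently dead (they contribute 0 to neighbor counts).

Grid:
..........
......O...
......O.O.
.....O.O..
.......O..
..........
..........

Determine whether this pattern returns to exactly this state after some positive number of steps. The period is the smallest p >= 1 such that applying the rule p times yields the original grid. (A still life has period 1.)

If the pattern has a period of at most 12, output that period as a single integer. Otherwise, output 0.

Answer: 2

Derivation:
Simulating and comparing each generation to the original:
Gen 0 (original, given above): 6 live cells
Gen 1: 6 live cells, differs from original
Gen 2: 6 live cells, MATCHES original -> period = 2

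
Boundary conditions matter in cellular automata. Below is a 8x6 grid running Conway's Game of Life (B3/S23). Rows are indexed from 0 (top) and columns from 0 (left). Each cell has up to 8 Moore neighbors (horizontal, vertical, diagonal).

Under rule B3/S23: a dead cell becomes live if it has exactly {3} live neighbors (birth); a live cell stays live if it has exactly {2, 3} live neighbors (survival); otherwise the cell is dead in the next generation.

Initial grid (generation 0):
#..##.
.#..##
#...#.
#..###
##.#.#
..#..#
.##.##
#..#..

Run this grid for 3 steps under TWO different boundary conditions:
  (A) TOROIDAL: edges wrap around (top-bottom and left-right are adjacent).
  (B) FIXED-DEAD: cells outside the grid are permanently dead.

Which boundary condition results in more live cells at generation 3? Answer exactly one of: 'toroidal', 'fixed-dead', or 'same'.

Under TOROIDAL boundary, generation 3:
......
.#....
..#...
......
##.#..
.#.##.
.###..
......
Population = 11

Under FIXED-DEAD boundary, generation 3:
.#..##
.#.#.#
.####.
...#..
..##..
##...#
##...#
....##
Population = 21

Comparison: toroidal=11, fixed-dead=21 -> fixed-dead

Answer: fixed-dead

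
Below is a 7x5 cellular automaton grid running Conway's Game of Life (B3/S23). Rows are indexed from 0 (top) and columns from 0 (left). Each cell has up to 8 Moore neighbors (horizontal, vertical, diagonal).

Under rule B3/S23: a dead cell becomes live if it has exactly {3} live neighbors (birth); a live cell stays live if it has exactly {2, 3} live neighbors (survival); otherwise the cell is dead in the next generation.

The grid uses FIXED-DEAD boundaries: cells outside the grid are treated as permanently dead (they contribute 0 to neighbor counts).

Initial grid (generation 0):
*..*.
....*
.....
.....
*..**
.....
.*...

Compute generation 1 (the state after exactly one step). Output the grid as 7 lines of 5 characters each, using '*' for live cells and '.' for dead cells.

Answer: .....
.....
.....
.....
.....
.....
.....

Derivation:
Simulating step by step:
Generation 0 (given above): 7 live cells
Generation 1: 0 live cells
(generation 1 grid is the final answer)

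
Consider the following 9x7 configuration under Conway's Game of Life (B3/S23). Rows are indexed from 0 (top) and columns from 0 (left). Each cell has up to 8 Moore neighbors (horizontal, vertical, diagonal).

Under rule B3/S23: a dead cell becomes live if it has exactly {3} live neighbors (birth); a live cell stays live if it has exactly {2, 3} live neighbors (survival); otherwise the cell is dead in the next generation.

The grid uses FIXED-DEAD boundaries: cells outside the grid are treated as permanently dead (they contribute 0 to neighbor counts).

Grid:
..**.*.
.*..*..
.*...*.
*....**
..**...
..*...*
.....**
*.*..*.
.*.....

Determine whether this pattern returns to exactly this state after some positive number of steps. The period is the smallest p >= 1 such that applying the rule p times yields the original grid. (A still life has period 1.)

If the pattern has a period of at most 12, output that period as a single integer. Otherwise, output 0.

Answer: 0

Derivation:
Simulating and comparing each generation to the original:
Gen 0 (original, given above): 20 live cells
Gen 1: 33 live cells, differs from original
Gen 2: 13 live cells, differs from original
Gen 3: 11 live cells, differs from original
Gen 4: 11 live cells, differs from original
Gen 5: 9 live cells, differs from original
Gen 6: 9 live cells, differs from original
Gen 7: 7 live cells, differs from original
Gen 8: 7 live cells, differs from original
Gen 9: 7 live cells, differs from original
Gen 10: 7 live cells, differs from original
Gen 11: 7 live cells, differs from original
Gen 12: 7 live cells, differs from original
No period found within 12 steps.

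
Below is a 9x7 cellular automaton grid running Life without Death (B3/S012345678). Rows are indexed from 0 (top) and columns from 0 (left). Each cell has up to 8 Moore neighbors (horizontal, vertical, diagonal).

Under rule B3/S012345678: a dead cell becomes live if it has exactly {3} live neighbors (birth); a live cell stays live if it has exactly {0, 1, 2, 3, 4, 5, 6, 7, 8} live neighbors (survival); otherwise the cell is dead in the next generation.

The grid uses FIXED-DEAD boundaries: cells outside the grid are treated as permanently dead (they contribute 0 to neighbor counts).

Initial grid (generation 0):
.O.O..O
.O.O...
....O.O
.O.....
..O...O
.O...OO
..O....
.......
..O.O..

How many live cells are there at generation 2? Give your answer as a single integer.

Answer: 36

Derivation:
Simulating step by step:
Generation 0 (given above): 16 live cells
Generation 1: 24 live cells
.O.O..O
.O.OOO.
..O.O.O
.O...O.
.OO..OO
.OO..OO
..O....
...O...
..O.O..
Generation 2: 36 live cells
.O.O.OO
.O.OOOO
.OO.O.O
.O.OOO.
OOO.OOO
.OOO.OO
.OOO...
..OO...
..OOO..
Population at generation 2: 36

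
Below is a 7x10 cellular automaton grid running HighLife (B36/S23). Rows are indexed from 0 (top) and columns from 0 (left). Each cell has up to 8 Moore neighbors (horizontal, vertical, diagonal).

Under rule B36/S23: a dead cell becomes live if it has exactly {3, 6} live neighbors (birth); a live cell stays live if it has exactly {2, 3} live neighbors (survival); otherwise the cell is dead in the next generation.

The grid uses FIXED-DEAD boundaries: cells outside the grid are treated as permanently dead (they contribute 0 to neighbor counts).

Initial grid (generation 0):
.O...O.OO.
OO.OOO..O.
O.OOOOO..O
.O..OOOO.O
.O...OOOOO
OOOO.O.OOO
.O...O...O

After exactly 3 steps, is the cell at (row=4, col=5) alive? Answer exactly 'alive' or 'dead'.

Answer: alive

Derivation:
Simulating step by step:
Generation 0 (given above): 40 live cells
Generation 1: 25 live cells
OOO..OOOO.
O.......OO
O........O
OO......OO
...O......
O....OO...
OO..O.O..O
Generation 2: 24 live cells
OO....OOOO
O.....O..O
O.........
OO......OO
OO........
OO..OOO...
OO....O...
Generation 3: 20 live cells
OO....OOOO
O.....O..O
O.......OO
..........
..O..O....
..O..OO...
OO....O...

Cell (4,5) at generation 3: 1 -> alive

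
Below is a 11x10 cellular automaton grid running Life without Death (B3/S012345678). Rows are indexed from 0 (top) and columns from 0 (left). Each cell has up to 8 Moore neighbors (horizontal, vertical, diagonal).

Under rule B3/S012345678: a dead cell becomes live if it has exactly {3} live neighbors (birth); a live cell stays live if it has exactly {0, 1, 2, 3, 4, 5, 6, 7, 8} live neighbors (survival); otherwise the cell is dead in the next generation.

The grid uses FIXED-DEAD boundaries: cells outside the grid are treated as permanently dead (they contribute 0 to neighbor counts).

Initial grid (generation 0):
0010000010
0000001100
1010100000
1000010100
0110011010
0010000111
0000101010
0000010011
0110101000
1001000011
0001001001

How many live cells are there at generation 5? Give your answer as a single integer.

Answer: 80

Derivation:
Simulating step by step:
Generation 0 (given above): 36 live cells
Generation 1: 60 live cells
0010000110
0101001100
1110110100
1011110100
0110011011
0111000111
0000111010
0001111011
0111111100
1101110111
0001001011
Generation 2: 69 live cells
0010001110
1101111100
1110110110
1011110100
1110011011
0111000111
0000111010
0001111011
1111111100
1101110111
0011011011
Generation 3: 76 live cells
0111101110
1101111100
1110110110
1011110101
1110011011
1111000111
0000111010
0101111011
1111111100
1101110111
0111011011
Generation 4: 80 live cells
1111101110
1101111100
1110110110
1011110101
1110011011
1111000111
1000111010
1101111011
1111111100
1101110111
1111011011
Generation 5: 80 live cells
1111101110
1101111100
1110110110
1011110101
1110011011
1111000111
1000111010
1101111011
1111111100
1101110111
1111011011
Population at generation 5: 80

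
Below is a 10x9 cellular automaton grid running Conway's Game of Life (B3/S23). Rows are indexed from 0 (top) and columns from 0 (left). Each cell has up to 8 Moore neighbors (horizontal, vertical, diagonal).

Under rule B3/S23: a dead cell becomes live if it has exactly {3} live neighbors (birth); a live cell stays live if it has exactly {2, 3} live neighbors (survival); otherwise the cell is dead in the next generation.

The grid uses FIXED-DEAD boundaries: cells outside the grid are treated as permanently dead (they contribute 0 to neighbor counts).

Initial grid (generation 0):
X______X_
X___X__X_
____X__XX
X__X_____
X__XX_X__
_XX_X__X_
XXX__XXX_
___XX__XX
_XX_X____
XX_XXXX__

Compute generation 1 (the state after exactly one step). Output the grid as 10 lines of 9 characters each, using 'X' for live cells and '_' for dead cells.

Simulating step by step:
Generation 0 (given above): 37 live cells
Generation 1: 29 live cells
(generation 1 grid is the final answer)

Answer: _________
______XX_
___XX__XX
___X_X_X_
X___XX___
____X__X_
X____X___
X___X__XX
XX____XX_
XX_XXX___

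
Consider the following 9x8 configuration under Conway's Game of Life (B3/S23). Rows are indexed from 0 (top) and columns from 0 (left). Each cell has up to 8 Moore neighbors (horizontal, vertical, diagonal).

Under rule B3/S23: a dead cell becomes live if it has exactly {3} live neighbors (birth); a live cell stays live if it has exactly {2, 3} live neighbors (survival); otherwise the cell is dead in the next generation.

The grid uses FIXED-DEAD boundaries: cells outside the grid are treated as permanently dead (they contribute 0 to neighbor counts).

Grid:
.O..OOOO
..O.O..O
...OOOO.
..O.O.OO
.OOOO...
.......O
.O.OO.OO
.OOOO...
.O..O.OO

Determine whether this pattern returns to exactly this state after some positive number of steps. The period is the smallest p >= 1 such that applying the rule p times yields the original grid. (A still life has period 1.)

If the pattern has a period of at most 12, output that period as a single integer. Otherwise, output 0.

Answer: 0

Derivation:
Simulating and comparing each generation to the original:
Gen 0 (original, given above): 34 live cells
Gen 1: 31 live cells, differs from original
Gen 2: 32 live cells, differs from original
Gen 3: 16 live cells, differs from original
Gen 4: 17 live cells, differs from original
Gen 5: 12 live cells, differs from original
Gen 6: 15 live cells, differs from original
Gen 7: 13 live cells, differs from original
Gen 8: 11 live cells, differs from original
Gen 9: 10 live cells, differs from original
Gen 10: 9 live cells, differs from original
Gen 11: 8 live cells, differs from original
Gen 12: 7 live cells, differs from original
No period found within 12 steps.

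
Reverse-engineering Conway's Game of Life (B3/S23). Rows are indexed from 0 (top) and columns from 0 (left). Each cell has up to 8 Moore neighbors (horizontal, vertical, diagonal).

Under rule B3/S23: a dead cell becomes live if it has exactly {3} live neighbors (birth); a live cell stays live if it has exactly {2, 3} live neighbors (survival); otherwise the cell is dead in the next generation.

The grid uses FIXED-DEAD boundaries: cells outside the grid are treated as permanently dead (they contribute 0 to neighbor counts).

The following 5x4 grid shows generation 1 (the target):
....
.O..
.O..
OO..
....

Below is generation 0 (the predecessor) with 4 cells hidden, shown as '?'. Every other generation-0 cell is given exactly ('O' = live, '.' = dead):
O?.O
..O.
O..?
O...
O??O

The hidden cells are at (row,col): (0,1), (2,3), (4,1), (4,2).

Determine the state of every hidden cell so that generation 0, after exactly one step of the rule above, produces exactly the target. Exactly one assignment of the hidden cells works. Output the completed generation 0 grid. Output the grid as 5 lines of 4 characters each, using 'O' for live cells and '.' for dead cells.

Hidden generation-0 cells (in order): (0,1), (2,3), (4,1), (4,2).
A hidden cell only influences target cells in its own 3x3 neighborhood. Try each of the 2^4 = 16 assignments, step the completed generation 0 forward once under B3/S23, and compare with the target:
  (0,1)=. (2,3)=. (4,1)=. (4,2)=. -> step reproduces the target at every cell -> ACCEPT
  (0,1)=. (2,3)=. (4,1)=. (4,2)=O -> step gives (3,1)='.' but target has 'O' -> reject
  (0,1)=. (2,3)=. (4,1)=O (4,2)=. -> step gives (3,1)='.' but target has 'O' -> reject
  (0,1)=. (2,3)=. (4,1)=O (4,2)=O -> step gives (3,1)='.' but target has 'O' -> reject
  (0,1)=. (2,3)=O (4,1)=. (4,2)=. -> step gives (1,2)='O' but target has '.' -> reject
  (0,1)=. (2,3)=O (4,1)=. (4,2)=O -> step gives (1,2)='O' but target has '.' -> reject
  (0,1)=. (2,3)=O (4,1)=O (4,2)=. -> step gives (1,2)='O' but target has '.' -> reject
  (0,1)=. (2,3)=O (4,1)=O (4,2)=O -> step gives (1,2)='O' but target has '.' -> reject
  (0,1)=O (2,3)=. (4,1)=. (4,2)=. -> step gives (0,1)='O' but target has '.' -> reject
  (0,1)=O (2,3)=. (4,1)=. (4,2)=O -> step gives (0,1)='O' but target has '.' -> reject
  (0,1)=O (2,3)=. (4,1)=O (4,2)=. -> step gives (0,1)='O' but target has '.' -> reject
  (0,1)=O (2,3)=. (4,1)=O (4,2)=O -> step gives (0,1)='O' but target has '.' -> reject
  (0,1)=O (2,3)=O (4,1)=. (4,2)=. -> step gives (0,1)='O' but target has '.' -> reject
  (0,1)=O (2,3)=O (4,1)=. (4,2)=O -> step gives (0,1)='O' but target has '.' -> reject
  (0,1)=O (2,3)=O (4,1)=O (4,2)=. -> step gives (0,1)='O' but target has '.' -> reject
  (0,1)=O (2,3)=O (4,1)=O (4,2)=O -> step gives (0,1)='O' but target has '.' -> reject
Unique solution: (0,1)=dead, (2,3)=dead, (4,1)=dead, (4,2)=dead.
Check: live-neighbor counts of every cell in the completed generation 0:
0221
2312
1311
2311
1210
Applying B3/S23 to generation 0 with these counts gives:
....
.O..
.O..
OO..
....
which matches the target exactly.

Answer: O..O
..O.
O...
O...
O..O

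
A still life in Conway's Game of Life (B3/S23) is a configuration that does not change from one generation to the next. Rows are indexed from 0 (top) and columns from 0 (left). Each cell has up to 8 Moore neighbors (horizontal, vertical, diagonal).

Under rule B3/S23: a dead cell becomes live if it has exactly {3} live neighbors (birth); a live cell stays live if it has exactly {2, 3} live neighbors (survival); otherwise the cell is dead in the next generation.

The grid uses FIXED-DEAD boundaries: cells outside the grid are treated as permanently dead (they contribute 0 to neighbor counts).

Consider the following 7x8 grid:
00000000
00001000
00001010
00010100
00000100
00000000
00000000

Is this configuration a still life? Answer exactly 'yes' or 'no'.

Answer: no

Derivation:
Compute generation 1 and compare to generation 0 (given above):
Generation 1:
00000000
00000100
00011000
00000110
00001000
00000000
00000000
Cell (1,4) differs: gen0=1 vs gen1=0 -> NOT a still life.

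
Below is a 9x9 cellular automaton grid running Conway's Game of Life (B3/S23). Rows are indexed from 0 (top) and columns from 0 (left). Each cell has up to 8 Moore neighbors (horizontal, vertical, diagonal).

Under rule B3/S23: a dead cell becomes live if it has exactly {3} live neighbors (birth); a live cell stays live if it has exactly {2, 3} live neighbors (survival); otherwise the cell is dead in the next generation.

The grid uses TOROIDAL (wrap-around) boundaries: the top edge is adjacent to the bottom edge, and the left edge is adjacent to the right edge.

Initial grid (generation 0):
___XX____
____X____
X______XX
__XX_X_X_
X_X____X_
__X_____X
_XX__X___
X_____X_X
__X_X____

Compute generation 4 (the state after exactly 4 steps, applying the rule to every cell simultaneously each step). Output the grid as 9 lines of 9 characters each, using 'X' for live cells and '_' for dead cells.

Answer: ________X
_____X___
_X__X____
____X____
__XXX____
_________
XXX____XX
XXXX____X
________X

Derivation:
Simulating step by step:
Generation 0 (given above): 23 live cells
Generation 1: 31 live cells
____XX___
___XX___X
___XX_XXX
X_XX___X_
__X___XX_
X_XX____X
_XX____XX
X_XX_X___
____XX___
Generation 2: 24 live cells
_________
______X_X
X____XX__
_XX_XX___
X_____XX_
X__X__X__
____X__X_
X_XX_XX_X
______X__
Generation 3: 36 live cells
_______X_
_____XXX_
XX__X_XX_
XX__X__XX
X_XXX_XXX
_____XX__
XXX_X__X_
___XXXX_X
_____XXX_
Generation 4: 19 live cells
(generation 4 grid is the final answer)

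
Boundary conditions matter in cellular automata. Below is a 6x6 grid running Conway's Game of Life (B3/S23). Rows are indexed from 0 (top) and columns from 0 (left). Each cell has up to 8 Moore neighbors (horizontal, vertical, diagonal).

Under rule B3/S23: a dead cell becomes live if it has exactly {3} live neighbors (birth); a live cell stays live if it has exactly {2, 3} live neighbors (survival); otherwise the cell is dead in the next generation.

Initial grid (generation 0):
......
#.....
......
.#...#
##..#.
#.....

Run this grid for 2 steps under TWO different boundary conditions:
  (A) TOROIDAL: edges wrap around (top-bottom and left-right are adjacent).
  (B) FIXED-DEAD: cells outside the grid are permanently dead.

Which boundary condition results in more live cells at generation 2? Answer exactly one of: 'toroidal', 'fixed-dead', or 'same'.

Under TOROIDAL boundary, generation 2:
#.....
......
#.....
.#....
.##..#
##....
Population = 8

Under FIXED-DEAD boundary, generation 2:
......
......
......
##....
..#...
##....
Population = 5

Comparison: toroidal=8, fixed-dead=5 -> toroidal

Answer: toroidal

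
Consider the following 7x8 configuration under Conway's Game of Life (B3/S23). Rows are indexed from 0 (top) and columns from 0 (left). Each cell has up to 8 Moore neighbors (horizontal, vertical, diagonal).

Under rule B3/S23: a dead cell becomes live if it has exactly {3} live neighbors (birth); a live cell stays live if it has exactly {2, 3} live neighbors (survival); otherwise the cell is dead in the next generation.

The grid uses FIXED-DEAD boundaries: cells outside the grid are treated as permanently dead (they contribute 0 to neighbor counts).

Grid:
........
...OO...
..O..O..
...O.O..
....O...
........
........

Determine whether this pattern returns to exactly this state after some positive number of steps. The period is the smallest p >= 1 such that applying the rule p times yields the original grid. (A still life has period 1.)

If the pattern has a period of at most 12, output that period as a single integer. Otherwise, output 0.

Answer: 1

Derivation:
Simulating and comparing each generation to the original:
Gen 0 (original, given above): 7 live cells
Gen 1: 7 live cells, MATCHES original -> period = 1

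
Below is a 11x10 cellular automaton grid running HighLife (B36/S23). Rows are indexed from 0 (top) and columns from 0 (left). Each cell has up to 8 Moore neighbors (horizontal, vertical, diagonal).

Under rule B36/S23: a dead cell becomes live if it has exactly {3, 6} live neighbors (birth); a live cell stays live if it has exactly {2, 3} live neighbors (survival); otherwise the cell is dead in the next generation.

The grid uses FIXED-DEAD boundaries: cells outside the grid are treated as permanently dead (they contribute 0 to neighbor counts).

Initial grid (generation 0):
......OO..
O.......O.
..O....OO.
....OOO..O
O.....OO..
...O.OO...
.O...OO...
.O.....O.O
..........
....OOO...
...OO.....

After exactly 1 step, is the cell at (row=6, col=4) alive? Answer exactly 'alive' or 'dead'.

Answer: alive

Derivation:
Simulating step by step:
Generation 0 (given above): 28 live cells
Generation 1: 24 live cells
.......O..
......O.O.
.....OOOOO
.....O....
.....O.O..
....O.....
..O.OO.O..
......O...
.....OO...
...OOO....
...OO.....

Cell (6,4) at generation 1: 1 -> alive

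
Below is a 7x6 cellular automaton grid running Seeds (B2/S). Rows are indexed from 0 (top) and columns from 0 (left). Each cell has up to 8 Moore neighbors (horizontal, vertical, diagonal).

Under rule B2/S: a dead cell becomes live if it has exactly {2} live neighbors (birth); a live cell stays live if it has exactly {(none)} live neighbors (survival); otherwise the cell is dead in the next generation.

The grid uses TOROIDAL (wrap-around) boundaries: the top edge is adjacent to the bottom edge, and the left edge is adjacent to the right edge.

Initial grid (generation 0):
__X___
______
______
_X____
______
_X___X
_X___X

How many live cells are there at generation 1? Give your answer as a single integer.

Answer: 7

Derivation:
Simulating step by step:
Generation 0 (given above): 6 live cells
Generation 1: 7 live cells
XX____
______
______
______
_XX___
__X_X_
____X_
Population at generation 1: 7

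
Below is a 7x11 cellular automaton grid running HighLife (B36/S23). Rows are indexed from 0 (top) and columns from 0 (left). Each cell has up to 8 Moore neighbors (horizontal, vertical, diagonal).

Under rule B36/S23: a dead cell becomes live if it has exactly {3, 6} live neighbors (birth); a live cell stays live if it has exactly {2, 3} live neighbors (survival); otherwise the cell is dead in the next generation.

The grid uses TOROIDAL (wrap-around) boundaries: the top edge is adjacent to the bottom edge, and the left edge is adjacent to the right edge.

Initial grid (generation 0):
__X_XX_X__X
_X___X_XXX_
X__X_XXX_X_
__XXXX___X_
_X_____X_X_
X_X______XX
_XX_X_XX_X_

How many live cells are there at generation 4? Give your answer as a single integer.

Answer: 28

Derivation:
Simulating step by step:
Generation 0 (given above): 34 live cells
Generation 1: 38 live cells
X_X_X_X_X_X
XXXX_____X_
_X_XX__XXX_
_XXX_X_X_X_
XX__X____X_
X_XX__XX_X_
__X_X_XX_X_
Generation 2: 32 live cells
XX_XX_X_X__
_____X_____
______XX_X_
_____XXXXX_
X_X_XX_X_X_
X_X_X_XX_X_
X_XXX____X_
Generation 3: 22 live cells
XX________X
____XX__X__
_________X_
____X____X_
____X____X_
XXX___XX_XX
XX____X__X_
Generation 4: 28 live cells
_X___X___XX
X________XX
____XX__XX_
________XXX
XX_X_X___X_
__X__XXX_X_
______XXXX_
Population at generation 4: 28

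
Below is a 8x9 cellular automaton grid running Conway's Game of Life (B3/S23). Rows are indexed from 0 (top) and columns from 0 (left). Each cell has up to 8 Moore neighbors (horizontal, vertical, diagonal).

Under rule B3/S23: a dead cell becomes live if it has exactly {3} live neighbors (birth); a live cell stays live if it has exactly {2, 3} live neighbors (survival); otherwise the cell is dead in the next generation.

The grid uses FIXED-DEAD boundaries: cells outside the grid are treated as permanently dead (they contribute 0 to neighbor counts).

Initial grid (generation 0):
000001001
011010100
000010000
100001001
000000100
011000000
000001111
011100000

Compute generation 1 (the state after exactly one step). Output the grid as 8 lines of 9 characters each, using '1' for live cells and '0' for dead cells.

Simulating step by step:
Generation 0 (given above): 20 live cells
Generation 1: 15 live cells
(generation 1 grid is the final answer)

Answer: 000001000
000110000
010110000
000001000
010000000
000001000
000100110
001000110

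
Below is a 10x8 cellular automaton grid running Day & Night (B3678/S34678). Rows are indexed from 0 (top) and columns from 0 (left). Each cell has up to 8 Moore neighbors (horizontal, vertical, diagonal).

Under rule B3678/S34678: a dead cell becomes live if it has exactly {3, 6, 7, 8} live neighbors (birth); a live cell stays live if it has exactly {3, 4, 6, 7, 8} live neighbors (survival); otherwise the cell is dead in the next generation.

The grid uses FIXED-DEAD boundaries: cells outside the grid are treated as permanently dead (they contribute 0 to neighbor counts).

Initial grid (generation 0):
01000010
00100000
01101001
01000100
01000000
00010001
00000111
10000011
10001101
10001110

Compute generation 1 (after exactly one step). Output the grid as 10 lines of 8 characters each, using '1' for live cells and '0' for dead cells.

Answer: 00000000
00110000
01110000
11000000
00100000
00000000
00000001
00001011
01001011
00001110

Derivation:
Simulating step by step:
Generation 0 (given above): 26 live cells
Generation 1: 19 live cells
(generation 1 grid is the final answer)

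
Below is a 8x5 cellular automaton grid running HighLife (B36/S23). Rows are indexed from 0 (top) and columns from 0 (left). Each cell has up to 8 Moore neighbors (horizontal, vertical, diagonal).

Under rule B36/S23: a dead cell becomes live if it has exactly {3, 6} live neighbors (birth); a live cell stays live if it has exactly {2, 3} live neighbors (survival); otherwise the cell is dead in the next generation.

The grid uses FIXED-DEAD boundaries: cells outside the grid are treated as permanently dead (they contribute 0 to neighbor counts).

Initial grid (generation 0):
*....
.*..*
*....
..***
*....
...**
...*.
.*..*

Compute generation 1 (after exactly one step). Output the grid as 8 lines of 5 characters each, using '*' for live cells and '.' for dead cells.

Answer: .....
**...
.**.*
.*.*.
..*..
...**
..**.
.....

Derivation:
Simulating step by step:
Generation 0 (given above): 13 live cells
Generation 1: 12 live cells
(generation 1 grid is the final answer)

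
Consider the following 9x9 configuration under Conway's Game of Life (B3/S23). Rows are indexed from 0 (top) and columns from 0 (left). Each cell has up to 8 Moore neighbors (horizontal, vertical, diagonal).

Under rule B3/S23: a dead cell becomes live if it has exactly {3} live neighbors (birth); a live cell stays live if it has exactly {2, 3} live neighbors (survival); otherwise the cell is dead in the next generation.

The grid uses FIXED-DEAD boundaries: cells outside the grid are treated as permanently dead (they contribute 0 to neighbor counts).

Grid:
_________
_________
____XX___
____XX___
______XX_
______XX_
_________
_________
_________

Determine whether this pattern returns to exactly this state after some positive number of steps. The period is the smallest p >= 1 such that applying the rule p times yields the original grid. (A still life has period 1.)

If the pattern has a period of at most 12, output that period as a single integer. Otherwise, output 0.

Simulating and comparing each generation to the original:
Gen 0 (original, given above): 8 live cells
Gen 1: 6 live cells, differs from original
Gen 2: 8 live cells, MATCHES original -> period = 2

Answer: 2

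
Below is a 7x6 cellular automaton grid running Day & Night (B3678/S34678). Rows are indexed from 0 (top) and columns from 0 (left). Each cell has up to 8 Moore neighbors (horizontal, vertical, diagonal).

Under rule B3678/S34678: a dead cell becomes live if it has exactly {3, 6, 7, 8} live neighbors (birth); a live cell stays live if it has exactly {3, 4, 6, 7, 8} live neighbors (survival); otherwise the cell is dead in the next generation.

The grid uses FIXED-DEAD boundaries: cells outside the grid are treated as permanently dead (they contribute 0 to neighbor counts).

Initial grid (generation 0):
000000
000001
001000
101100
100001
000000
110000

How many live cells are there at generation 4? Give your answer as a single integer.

Answer: 0

Derivation:
Simulating step by step:
Generation 0 (given above): 9 live cells
Generation 1: 5 live cells
000000
000000
010100
000000
010000
110000
000000
Generation 2: 2 live cells
000000
000000
000000
001000
100000
000000
000000
Generation 3: 0 live cells
000000
000000
000000
000000
000000
000000
000000
Generation 4: 0 live cells
000000
000000
000000
000000
000000
000000
000000
Population at generation 4: 0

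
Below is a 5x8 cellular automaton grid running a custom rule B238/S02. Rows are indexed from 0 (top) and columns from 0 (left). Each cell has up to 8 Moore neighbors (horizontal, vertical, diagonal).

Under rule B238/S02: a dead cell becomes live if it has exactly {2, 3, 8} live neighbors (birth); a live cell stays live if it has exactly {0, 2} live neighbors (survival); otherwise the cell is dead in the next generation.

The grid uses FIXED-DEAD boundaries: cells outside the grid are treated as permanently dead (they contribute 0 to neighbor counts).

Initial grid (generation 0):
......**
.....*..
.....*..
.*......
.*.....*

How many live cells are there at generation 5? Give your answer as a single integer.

Simulating step by step:
Generation 0 (given above): 7 live cells
Generation 1: 13 live cells
.....**.
....**.*
....*.*.
*.*...*.
*.*....*
Generation 2: 14 live cells
....*..*
...*...*
.*.**..*
...*.***
...*..*.
Generation 3: 12 live cells
...*..*.
..*..***
.*...*..
........
..*.**.*
Generation 4: 23 live cells
..*.**.*
.****..*
..*.**.*
.******.
..**..**
Generation 5: 9 live cells
.*...**.
.......*
*..*...*
........
.*.....*
Population at generation 5: 9

Answer: 9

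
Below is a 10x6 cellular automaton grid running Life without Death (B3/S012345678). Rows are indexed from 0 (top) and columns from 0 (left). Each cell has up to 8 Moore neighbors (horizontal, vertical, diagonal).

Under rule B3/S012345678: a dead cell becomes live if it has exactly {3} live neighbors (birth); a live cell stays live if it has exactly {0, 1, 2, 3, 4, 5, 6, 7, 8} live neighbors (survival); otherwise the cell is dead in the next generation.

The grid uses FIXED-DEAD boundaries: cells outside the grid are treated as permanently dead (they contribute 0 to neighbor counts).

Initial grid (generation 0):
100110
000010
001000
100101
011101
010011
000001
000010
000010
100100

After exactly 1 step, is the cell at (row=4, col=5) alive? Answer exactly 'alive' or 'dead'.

Simulating step by step:
Generation 0 (given above): 20 live cells
Generation 1: 26 live cells
100110
000010
001110
100101
111101
010111
000001
000011
000110
100100

Cell (4,5) at generation 1: 1 -> alive

Answer: alive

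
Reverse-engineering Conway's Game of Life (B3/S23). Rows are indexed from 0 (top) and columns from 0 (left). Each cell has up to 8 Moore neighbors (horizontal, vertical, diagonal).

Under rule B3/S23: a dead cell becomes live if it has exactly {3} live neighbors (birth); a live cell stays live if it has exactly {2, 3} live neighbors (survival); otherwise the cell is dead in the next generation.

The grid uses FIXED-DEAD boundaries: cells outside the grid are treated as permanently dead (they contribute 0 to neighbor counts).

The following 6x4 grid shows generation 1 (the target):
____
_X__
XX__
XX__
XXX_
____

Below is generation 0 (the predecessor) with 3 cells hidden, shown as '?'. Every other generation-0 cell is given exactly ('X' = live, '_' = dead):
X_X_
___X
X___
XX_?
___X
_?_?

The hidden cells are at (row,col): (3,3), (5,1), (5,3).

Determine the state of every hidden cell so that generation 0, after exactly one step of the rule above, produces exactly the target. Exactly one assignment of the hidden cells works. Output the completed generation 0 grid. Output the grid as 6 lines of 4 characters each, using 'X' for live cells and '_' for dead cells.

Answer: X_X_
___X
X___
XX__
___X
_X__

Derivation:
Hidden generation-0 cells (in order): (3,3), (5,1), (5,3).
A hidden cell only influences target cells in its own 3x3 neighborhood. Try each of the 2^3 = 8 assignments, step the completed generation 0 forward once under B3/S23, and compare with the target:
  (3,3)=_ (5,1)=_ (5,3)=_ -> step gives (4,0)='_' but target has 'X' -> reject
  (3,3)=_ (5,1)=_ (5,3)=X -> step gives (4,0)='_' but target has 'X' -> reject
  (3,3)=_ (5,1)=X (5,3)=_ -> step reproduces the target at every cell -> ACCEPT
  (3,3)=_ (5,1)=X (5,3)=X -> step gives (4,2)='_' but target has 'X' -> reject
  (3,3)=X (5,1)=_ (5,3)=_ -> step gives (2,2)='X' but target has '_' -> reject
  (3,3)=X (5,1)=_ (5,3)=X -> step gives (2,2)='X' but target has '_' -> reject
  (3,3)=X (5,1)=X (5,3)=_ -> step gives (2,2)='X' but target has '_' -> reject
  (3,3)=X (5,1)=X (5,3)=X -> step gives (2,2)='X' but target has '_' -> reject
Unique solution: (3,3)=dead, (5,1)=live, (5,3)=dead.
Check: live-neighbor counts of every cell in the completed generation 0:
0212
2321
2321
2221
3330
1021
Applying B3/S23 to generation 0 with these counts gives:
____
_X__
XX__
XX__
XXX_
____
which matches the target exactly.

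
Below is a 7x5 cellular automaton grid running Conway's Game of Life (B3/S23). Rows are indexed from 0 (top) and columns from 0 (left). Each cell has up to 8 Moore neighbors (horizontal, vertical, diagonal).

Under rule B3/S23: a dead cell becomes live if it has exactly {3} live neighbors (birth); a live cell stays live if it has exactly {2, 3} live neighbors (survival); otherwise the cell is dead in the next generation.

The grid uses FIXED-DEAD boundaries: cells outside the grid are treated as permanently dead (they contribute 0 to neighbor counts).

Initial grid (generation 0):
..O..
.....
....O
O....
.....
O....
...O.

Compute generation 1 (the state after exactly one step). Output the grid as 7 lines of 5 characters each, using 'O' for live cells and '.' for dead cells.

Answer: .....
.....
.....
.....
.....
.....
.....

Derivation:
Simulating step by step:
Generation 0 (given above): 5 live cells
Generation 1: 0 live cells
(generation 1 grid is the final answer)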